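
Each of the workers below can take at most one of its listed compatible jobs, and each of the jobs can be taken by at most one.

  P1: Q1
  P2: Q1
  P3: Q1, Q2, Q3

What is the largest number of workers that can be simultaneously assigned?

Unit-capacity flow: source→left, listed edges, right→sink; max matching = max flow.
Augmenting path P1→Q1 (+1); matched 1.
Augmenting path P3→Q2 (+1); matched 2.
No augmenting path remains; maximum matching = 2.
König certificate: {P3, Q1} is a vertex cover of size 2 (every listed pair touches it), so no matching can be larger.

2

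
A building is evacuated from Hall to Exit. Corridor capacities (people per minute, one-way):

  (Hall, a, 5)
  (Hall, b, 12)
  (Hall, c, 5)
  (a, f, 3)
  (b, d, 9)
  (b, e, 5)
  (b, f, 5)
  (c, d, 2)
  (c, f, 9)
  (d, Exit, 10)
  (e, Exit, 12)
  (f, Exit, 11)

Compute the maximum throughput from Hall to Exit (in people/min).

Augment Hall→a→f→Exit: bottleneck 3, flow now 3.
Augment Hall→b→d→Exit: bottleneck 9, flow now 12.
Augment Hall→b→e→Exit: bottleneck 3, flow now 15.
Augment Hall→c→d→Exit: bottleneck 1, flow now 16.
Augment Hall→c→f→Exit: bottleneck 4, flow now 20.
No augmenting path remains; maximum flow = 20.
In the residual graph, reachable from Hall: {Hall, a}.
Min-cut edges: Hall→b (12), Hall→c (5), a→f (3); capacity 12 + 5 + 3 = 20.
This cut is saturated, so no flow can exceed 20.

20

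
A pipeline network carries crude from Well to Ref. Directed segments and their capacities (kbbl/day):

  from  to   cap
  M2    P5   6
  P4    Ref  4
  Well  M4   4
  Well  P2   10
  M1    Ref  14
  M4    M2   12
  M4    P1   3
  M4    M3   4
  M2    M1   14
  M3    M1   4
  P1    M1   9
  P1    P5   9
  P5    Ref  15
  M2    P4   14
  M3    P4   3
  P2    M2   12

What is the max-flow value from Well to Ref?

14

Augment Well→M4→P1→M1→Ref: bottleneck 3, flow now 3.
Augment Well→M4→M2→P4→Ref: bottleneck 1, flow now 4.
Augment Well→P2→M2→P4→Ref: bottleneck 3, flow now 7.
Augment Well→P2→M2→M1→Ref: bottleneck 7, flow now 14.
No augmenting path remains; maximum flow = 14.
In the residual graph, reachable from Well: {Well}.
Min-cut edges: Well→M4 (4), Well→P2 (10); capacity 4 + 10 = 14.
This cut is saturated, so no flow can exceed 14.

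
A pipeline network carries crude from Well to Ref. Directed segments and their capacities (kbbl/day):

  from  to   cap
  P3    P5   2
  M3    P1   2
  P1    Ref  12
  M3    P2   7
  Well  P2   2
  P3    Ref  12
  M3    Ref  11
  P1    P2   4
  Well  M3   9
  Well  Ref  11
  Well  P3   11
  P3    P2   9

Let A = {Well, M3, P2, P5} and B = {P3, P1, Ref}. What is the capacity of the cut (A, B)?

35

Edges leaving {Well, M3, P2, P5}: Well→P3 (11), Well→Ref (11), M3→P1 (2), M3→Ref (11).
Cut capacity = 11 + 11 + 2 + 11 = 35.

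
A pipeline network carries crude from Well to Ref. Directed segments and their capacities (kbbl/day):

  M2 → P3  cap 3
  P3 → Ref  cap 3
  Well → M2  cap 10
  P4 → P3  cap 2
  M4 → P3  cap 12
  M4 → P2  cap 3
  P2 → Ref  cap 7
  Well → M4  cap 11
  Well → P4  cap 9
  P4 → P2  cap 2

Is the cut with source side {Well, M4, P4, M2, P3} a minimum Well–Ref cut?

Yes — it is a minimum cut (capacity 8).

Given cut capacity: 3 + 2 + 3 = 8.
Augment Well→M4→P3→Ref: bottleneck 3, flow now 3.
Augment Well→M4→P2→Ref: bottleneck 3, flow now 6.
Augment Well→P4→P2→Ref: bottleneck 2, flow now 8.
No augmenting path remains; maximum flow = 8.
Cut capacity 8 equals the max flow, so it is a minimum cut.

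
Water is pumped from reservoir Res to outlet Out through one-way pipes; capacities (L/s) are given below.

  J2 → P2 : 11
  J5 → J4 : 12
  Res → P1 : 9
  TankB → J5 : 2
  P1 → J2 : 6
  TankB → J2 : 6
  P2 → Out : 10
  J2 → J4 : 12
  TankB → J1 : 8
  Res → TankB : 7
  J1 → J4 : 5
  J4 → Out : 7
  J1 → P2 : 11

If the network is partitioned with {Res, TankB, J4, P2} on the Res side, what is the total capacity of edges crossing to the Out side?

42

Edges leaving {Res, TankB, J4, P2}: Res→P1 (9), TankB→J2 (6), TankB→J1 (8), TankB→J5 (2), J4→Out (7), P2→Out (10).
Cut capacity = 9 + 6 + 8 + 2 + 7 + 10 = 42.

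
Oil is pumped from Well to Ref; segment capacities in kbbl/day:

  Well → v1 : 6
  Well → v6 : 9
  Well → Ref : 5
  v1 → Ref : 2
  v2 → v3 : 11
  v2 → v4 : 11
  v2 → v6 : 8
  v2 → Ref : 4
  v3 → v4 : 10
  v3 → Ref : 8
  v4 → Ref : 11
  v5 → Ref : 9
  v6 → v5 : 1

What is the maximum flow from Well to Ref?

Augment Well→Ref: bottleneck 5, flow now 5.
Augment Well→v1→Ref: bottleneck 2, flow now 7.
Augment Well→v6→v5→Ref: bottleneck 1, flow now 8.
No augmenting path remains; maximum flow = 8.
In the residual graph, reachable from Well: {Well, v1, v6}.
Min-cut edges: Well→Ref (5), v1→Ref (2), v6→v5 (1); capacity 5 + 2 + 1 = 8.
This cut is saturated, so no flow can exceed 8.

8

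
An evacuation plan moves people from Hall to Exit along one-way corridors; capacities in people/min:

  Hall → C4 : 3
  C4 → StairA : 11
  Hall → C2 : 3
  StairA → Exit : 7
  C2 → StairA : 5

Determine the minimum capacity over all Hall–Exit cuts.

Augment Hall→C2→StairA→Exit: bottleneck 3, flow now 3.
Augment Hall→C4→StairA→Exit: bottleneck 3, flow now 6.
No augmenting path remains; maximum flow = 6.
By max-flow min-cut, the minimum cut capacity equals the max flow.
In the residual graph, reachable from Hall: {Hall}.
Min-cut edges: Hall→C2 (3), Hall→C4 (3); capacity 3 + 3 = 6.

6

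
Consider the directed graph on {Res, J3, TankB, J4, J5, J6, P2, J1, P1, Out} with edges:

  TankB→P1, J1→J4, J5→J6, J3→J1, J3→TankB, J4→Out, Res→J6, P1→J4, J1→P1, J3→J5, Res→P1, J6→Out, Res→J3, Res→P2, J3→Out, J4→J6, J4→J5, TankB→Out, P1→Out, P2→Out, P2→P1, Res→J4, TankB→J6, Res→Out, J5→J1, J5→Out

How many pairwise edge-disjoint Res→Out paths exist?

6

Assign every edge capacity 1; by Menger, the answer equals the max flow.
Path Res→Out (+1); total 1.
Path Res→J3→Out (+1); total 2.
Path Res→J4→Out (+1); total 3.
Path Res→J6→Out (+1); total 4.
Path Res→P2→Out (+1); total 5.
Path Res→P1→Out (+1); total 6.
No residual Res→Out path; max flow = 6.
Certifying cut of size 6: {Res→J3, Res→J4, Res→J6, Res→Out, Res→P1, Res→P2}.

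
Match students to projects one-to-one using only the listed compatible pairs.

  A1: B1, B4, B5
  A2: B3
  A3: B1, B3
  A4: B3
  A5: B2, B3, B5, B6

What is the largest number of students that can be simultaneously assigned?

4

Unit-capacity flow: source→left, listed edges, right→sink; max matching = max flow.
Augmenting path A1→B1 (+1); matched 1.
Augmenting path A2→B3 (+1); matched 2.
Augmenting path A5→B2 (+1); matched 3.
Augmenting path A3→B1→A1→B4 (+1); matched 4.
No augmenting path remains; maximum matching = 4.
König certificate: {A1, A3, A5, B3} is a vertex cover of size 4 (every listed pair touches it), so no matching can be larger.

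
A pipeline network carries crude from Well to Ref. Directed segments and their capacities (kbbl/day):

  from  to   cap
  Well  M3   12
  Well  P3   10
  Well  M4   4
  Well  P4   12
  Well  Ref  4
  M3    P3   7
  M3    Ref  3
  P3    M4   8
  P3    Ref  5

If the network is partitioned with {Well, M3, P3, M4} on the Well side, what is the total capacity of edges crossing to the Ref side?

24

Edges leaving {Well, M3, P3, M4}: Well→P4 (12), Well→Ref (4), M3→Ref (3), P3→Ref (5).
Cut capacity = 12 + 4 + 3 + 5 = 24.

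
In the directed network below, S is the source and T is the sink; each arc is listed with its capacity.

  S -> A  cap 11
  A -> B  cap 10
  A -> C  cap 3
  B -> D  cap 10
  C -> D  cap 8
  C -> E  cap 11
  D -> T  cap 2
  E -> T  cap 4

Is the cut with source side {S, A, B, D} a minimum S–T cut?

Yes — it is a minimum cut (capacity 5).

Given cut capacity: 3 + 2 = 5.
Augment S→A→B→D→T: bottleneck 2, flow now 2.
Augment S→A→C→E→T: bottleneck 3, flow now 5.
No augmenting path remains; maximum flow = 5.
Cut capacity 5 equals the max flow, so it is a minimum cut.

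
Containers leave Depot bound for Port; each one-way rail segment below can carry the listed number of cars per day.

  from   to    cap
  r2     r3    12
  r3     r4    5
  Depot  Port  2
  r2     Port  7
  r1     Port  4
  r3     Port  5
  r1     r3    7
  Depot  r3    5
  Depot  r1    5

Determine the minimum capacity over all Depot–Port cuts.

Augment Depot→Port: bottleneck 2, flow now 2.
Augment Depot→r1→Port: bottleneck 4, flow now 6.
Augment Depot→r3→Port: bottleneck 5, flow now 11.
No augmenting path remains; maximum flow = 11.
By max-flow min-cut, the minimum cut capacity equals the max flow.
In the residual graph, reachable from Depot: {Depot, r1, r3, r4}.
Min-cut edges: Depot→Port (2), r1→Port (4), r3→Port (5); capacity 2 + 4 + 5 = 11.

11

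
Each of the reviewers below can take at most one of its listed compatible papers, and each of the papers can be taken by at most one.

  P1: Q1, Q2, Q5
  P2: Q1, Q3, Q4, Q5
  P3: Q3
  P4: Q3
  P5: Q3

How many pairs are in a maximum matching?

3

Unit-capacity flow: source→left, listed edges, right→sink; max matching = max flow.
Augmenting path P1→Q1 (+1); matched 1.
Augmenting path P2→Q3 (+1); matched 2.
Augmenting path P3→Q3→P2→Q4 (+1); matched 3.
No augmenting path remains; maximum matching = 3.
König certificate: {P1, P2, Q3} is a vertex cover of size 3 (every listed pair touches it), so no matching can be larger.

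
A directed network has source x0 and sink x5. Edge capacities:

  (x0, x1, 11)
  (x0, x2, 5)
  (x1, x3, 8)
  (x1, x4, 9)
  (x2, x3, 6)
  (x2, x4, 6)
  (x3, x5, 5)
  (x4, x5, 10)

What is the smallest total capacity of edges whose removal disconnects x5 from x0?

15

Augment x0→x1→x3→x5: bottleneck 5, flow now 5.
Augment x0→x1→x4→x5: bottleneck 6, flow now 11.
Augment x0→x2→x4→x5: bottleneck 4, flow now 15.
No augmenting path remains; maximum flow = 15.
By max-flow min-cut, the minimum cut capacity equals the max flow.
In the residual graph, reachable from x0: {x0, x1, x2, x3, x4}.
Min-cut edges: x3→x5 (5), x4→x5 (10); capacity 5 + 10 = 15.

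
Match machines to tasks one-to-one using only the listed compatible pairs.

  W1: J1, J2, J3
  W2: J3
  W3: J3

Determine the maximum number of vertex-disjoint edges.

2

Unit-capacity flow: source→left, listed edges, right→sink; max matching = max flow.
Augmenting path W1→J1 (+1); matched 1.
Augmenting path W2→J3 (+1); matched 2.
No augmenting path remains; maximum matching = 2.
König certificate: {W1, J3} is a vertex cover of size 2 (every listed pair touches it), so no matching can be larger.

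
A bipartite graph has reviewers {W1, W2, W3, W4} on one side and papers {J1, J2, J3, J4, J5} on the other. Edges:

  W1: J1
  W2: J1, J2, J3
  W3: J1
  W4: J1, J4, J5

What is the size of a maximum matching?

Unit-capacity flow: source→left, listed edges, right→sink; max matching = max flow.
Augmenting path W1→J1 (+1); matched 1.
Augmenting path W2→J2 (+1); matched 2.
Augmenting path W4→J4 (+1); matched 3.
No augmenting path remains; maximum matching = 3.
König certificate: {W2, W4, J1} is a vertex cover of size 3 (every listed pair touches it), so no matching can be larger.

3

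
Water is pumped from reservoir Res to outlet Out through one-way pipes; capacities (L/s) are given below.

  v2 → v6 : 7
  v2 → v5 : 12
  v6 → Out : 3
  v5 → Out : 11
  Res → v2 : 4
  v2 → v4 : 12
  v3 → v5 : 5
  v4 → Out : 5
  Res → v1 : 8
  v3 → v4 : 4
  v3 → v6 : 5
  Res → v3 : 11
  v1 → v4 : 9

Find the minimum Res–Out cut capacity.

17

Augment Res→v1→v4→Out: bottleneck 5, flow now 5.
Augment Res→v2→v5→Out: bottleneck 4, flow now 9.
Augment Res→v3→v5→Out: bottleneck 5, flow now 14.
Augment Res→v3→v6→Out: bottleneck 3, flow now 17.
No augmenting path remains; maximum flow = 17.
By max-flow min-cut, the minimum cut capacity equals the max flow.
In the residual graph, reachable from Res: {Res, v1, v3, v4, v6}.
Min-cut edges: Res→v2 (4), v3→v5 (5), v4→Out (5), v6→Out (3); capacity 4 + 5 + 5 + 3 = 17.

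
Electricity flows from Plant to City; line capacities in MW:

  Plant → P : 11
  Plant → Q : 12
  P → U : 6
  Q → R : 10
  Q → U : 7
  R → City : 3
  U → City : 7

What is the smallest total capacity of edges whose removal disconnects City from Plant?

Augment Plant→P→U→City: bottleneck 6, flow now 6.
Augment Plant→Q→R→City: bottleneck 3, flow now 9.
Augment Plant→Q→U→City: bottleneck 1, flow now 10.
No augmenting path remains; maximum flow = 10.
By max-flow min-cut, the minimum cut capacity equals the max flow.
In the residual graph, reachable from Plant: {Plant, P, Q, R, U}.
Min-cut edges: R→City (3), U→City (7); capacity 3 + 7 = 10.

10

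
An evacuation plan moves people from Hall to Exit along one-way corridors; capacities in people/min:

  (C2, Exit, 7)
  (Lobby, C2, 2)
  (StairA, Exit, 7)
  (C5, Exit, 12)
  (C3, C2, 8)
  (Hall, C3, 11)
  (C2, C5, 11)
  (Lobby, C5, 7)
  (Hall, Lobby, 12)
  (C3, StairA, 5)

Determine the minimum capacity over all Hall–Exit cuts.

20

Augment Hall→Lobby→C2→Exit: bottleneck 2, flow now 2.
Augment Hall→Lobby→C5→Exit: bottleneck 7, flow now 9.
Augment Hall→C3→C2→Exit: bottleneck 5, flow now 14.
Augment Hall→C3→StairA→Exit: bottleneck 5, flow now 19.
Augment Hall→C3→C2→C5→Exit: bottleneck 1, flow now 20.
No augmenting path remains; maximum flow = 20.
By max-flow min-cut, the minimum cut capacity equals the max flow.
In the residual graph, reachable from Hall: {Hall, Lobby}.
Min-cut edges: Hall→C3 (11), Lobby→C2 (2), Lobby→C5 (7); capacity 11 + 2 + 7 = 20.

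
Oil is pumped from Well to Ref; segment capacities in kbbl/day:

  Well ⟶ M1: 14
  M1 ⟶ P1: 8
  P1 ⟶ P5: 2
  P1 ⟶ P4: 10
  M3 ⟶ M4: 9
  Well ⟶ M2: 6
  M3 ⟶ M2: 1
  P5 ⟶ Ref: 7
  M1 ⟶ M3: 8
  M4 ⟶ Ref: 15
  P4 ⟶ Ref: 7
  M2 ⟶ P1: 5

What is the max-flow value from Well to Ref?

17

Augment Well→M1→M3→M4→Ref: bottleneck 8, flow now 8.
Augment Well→M1→P1→P5→Ref: bottleneck 2, flow now 10.
Augment Well→M1→P1→P4→Ref: bottleneck 4, flow now 14.
Augment Well→M2→P1→P4→Ref: bottleneck 3, flow now 17.
No augmenting path remains; maximum flow = 17.
In the residual graph, reachable from Well: {Well, M1, M2, P1, P4}.
Min-cut edges: M1→M3 (8), P1→P5 (2), P4→Ref (7); capacity 8 + 2 + 7 = 17.
This cut is saturated, so no flow can exceed 17.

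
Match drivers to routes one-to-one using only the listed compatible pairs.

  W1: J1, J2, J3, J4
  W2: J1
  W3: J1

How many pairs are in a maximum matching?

Unit-capacity flow: source→left, listed edges, right→sink; max matching = max flow.
Augmenting path W1→J1 (+1); matched 1.
Augmenting path W2→J1→W1→J2 (+1); matched 2.
No augmenting path remains; maximum matching = 2.
König certificate: {W1, J1} is a vertex cover of size 2 (every listed pair touches it), so no matching can be larger.

2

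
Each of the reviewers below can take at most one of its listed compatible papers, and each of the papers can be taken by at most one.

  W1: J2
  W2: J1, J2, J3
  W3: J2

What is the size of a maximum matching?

Unit-capacity flow: source→left, listed edges, right→sink; max matching = max flow.
Augmenting path W1→J2 (+1); matched 1.
Augmenting path W2→J1 (+1); matched 2.
No augmenting path remains; maximum matching = 2.
König certificate: {W2, J2} is a vertex cover of size 2 (every listed pair touches it), so no matching can be larger.

2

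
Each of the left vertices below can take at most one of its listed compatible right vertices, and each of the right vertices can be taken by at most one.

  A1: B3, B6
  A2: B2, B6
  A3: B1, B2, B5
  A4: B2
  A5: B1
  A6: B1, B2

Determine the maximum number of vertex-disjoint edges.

Unit-capacity flow: source→left, listed edges, right→sink; max matching = max flow.
Augmenting path A1→B3 (+1); matched 1.
Augmenting path A2→B2 (+1); matched 2.
Augmenting path A3→B1 (+1); matched 3.
Augmenting path A4→B2→A2→B6 (+1); matched 4.
Augmenting path A5→B1→A3→B5 (+1); matched 5.
No augmenting path remains; maximum matching = 5.
König certificate: {A1, A2, A3, B1, B2} is a vertex cover of size 5 (every listed pair touches it), so no matching can be larger.

5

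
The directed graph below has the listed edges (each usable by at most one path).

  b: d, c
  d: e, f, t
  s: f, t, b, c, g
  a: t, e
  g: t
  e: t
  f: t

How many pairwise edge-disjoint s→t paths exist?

Assign every edge capacity 1; by Menger, the answer equals the max flow.
Path s→t (+1); total 1.
Path s→f→t (+1); total 2.
Path s→g→t (+1); total 3.
Path s→b→d→t (+1); total 4.
No residual s→t path; max flow = 4.
Certifying cut of size 4: {s→b, s→f, s→g, s→t}.

4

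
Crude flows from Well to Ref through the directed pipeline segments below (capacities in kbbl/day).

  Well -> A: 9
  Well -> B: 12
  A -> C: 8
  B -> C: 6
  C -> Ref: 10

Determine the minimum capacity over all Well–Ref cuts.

Augment Well→A→C→Ref: bottleneck 8, flow now 8.
Augment Well→B→C→Ref: bottleneck 2, flow now 10.
No augmenting path remains; maximum flow = 10.
By max-flow min-cut, the minimum cut capacity equals the max flow.
In the residual graph, reachable from Well: {Well, A, B, C}.
Min-cut edges: C→Ref (10); capacity 10 = 10.

10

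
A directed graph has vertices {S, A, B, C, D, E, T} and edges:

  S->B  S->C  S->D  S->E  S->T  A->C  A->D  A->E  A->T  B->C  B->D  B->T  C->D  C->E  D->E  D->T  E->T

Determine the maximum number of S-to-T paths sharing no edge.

Assign every edge capacity 1; by Menger, the answer equals the max flow.
Path S→T (+1); total 1.
Path S→B→T (+1); total 2.
Path S→D→T (+1); total 3.
Path S→E→T (+1); total 4.
No residual S→T path; max flow = 4.
Certifying cut of size 4: {D→T, E→T, S→B, S→T}.

4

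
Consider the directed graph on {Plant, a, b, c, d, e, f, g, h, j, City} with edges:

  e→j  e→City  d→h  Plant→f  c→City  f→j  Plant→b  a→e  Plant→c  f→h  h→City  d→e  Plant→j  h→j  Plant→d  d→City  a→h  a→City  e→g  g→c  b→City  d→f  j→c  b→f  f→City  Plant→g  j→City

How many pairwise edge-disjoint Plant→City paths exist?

Assign every edge capacity 1; by Menger, the answer equals the max flow.
Path Plant→b→City (+1); total 1.
Path Plant→c→City (+1); total 2.
Path Plant→d→City (+1); total 3.
Path Plant→f→City (+1); total 4.
Path Plant→j→City (+1); total 5.
No residual Plant→City path; max flow = 5.
Certifying cut of size 5: {Plant→b, Plant→d, Plant→f, Plant→j, c→City}.

5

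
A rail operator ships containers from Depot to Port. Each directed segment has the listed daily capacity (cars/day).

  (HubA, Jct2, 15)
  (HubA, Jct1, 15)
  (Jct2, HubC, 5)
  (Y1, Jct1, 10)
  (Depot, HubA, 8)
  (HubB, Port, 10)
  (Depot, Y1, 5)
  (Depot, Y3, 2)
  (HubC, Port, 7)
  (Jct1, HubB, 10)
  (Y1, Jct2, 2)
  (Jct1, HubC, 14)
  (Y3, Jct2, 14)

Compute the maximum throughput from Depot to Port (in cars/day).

Augment Depot→Y1→Jct1→HubB→Port: bottleneck 5, flow now 5.
Augment Depot→HubA→Jct1→HubB→Port: bottleneck 5, flow now 10.
Augment Depot→HubA→Jct1→HubC→Port: bottleneck 3, flow now 13.
Augment Depot→Y3→Jct2→HubC→Port: bottleneck 2, flow now 15.
No augmenting path remains; maximum flow = 15.
In the residual graph, reachable from Depot: {Depot}.
Min-cut edges: Depot→Y1 (5), Depot→HubA (8), Depot→Y3 (2); capacity 5 + 8 + 2 = 15.
This cut is saturated, so no flow can exceed 15.

15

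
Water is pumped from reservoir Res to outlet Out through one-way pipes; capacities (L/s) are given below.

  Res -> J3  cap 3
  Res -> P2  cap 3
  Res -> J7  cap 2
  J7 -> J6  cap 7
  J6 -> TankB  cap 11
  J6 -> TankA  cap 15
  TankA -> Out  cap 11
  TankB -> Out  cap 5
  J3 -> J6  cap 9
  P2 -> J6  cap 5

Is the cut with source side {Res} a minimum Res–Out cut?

Yes — it is a minimum cut (capacity 8).

Given cut capacity: 2 + 3 + 3 = 8.
Augment Res→J7→J6→TankA→Out: bottleneck 2, flow now 2.
Augment Res→J3→J6→TankA→Out: bottleneck 3, flow now 5.
Augment Res→P2→J6→TankA→Out: bottleneck 3, flow now 8.
No augmenting path remains; maximum flow = 8.
Cut capacity 8 equals the max flow, so it is a minimum cut.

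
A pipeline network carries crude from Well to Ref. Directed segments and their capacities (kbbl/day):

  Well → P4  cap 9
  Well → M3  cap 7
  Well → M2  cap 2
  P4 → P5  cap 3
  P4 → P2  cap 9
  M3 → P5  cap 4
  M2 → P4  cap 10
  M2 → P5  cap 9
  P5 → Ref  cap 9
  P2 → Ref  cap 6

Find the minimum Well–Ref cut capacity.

15

Augment Well→P4→P5→Ref: bottleneck 3, flow now 3.
Augment Well→P4→P2→Ref: bottleneck 6, flow now 9.
Augment Well→M3→P5→Ref: bottleneck 4, flow now 13.
Augment Well→M2→P5→Ref: bottleneck 2, flow now 15.
No augmenting path remains; maximum flow = 15.
By max-flow min-cut, the minimum cut capacity equals the max flow.
In the residual graph, reachable from Well: {Well, M3}.
Min-cut edges: Well→P4 (9), Well→M2 (2), M3→P5 (4); capacity 9 + 2 + 4 = 15.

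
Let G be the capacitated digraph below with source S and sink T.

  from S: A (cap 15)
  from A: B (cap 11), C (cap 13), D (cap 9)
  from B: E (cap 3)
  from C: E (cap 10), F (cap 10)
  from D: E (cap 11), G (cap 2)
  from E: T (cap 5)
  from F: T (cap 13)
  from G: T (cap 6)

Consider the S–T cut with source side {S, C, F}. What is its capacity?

38

Edges leaving {S, C, F}: S→A (15), C→E (10), F→T (13).
Cut capacity = 15 + 10 + 13 = 38.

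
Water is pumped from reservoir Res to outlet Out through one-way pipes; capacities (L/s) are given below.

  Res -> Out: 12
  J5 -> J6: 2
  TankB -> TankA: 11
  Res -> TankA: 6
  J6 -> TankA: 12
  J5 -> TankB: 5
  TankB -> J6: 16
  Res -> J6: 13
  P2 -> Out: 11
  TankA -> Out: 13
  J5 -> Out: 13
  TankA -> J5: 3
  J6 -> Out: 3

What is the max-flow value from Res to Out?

Augment Res→Out: bottleneck 12, flow now 12.
Augment Res→J6→Out: bottleneck 3, flow now 15.
Augment Res→TankA→Out: bottleneck 6, flow now 21.
Augment Res→J6→TankA→Out: bottleneck 7, flow now 28.
Augment Res→J6→TankA→J5→Out: bottleneck 3, flow now 31.
No augmenting path remains; maximum flow = 31.
In the residual graph, reachable from Res: {Res}.
Min-cut edges: Res→J6 (13), Res→TankA (6), Res→Out (12); capacity 13 + 6 + 12 = 31.
This cut is saturated, so no flow can exceed 31.

31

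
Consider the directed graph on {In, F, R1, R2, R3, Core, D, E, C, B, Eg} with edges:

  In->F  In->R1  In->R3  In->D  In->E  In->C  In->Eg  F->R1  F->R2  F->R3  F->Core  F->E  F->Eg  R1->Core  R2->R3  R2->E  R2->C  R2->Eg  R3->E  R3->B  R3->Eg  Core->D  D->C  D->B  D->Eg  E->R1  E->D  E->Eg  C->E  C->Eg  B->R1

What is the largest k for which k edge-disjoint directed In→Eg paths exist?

Assign every edge capacity 1; by Menger, the answer equals the max flow.
Path In→Eg (+1); total 1.
Path In→F→Eg (+1); total 2.
Path In→R3→Eg (+1); total 3.
Path In→D→Eg (+1); total 4.
Path In→E→Eg (+1); total 5.
Path In→C→Eg (+1); total 6.
No residual In→Eg path; max flow = 6.
Certifying cut of size 6: {C→Eg, D→Eg, E→Eg, In→Eg, In→F, In→R3}.

6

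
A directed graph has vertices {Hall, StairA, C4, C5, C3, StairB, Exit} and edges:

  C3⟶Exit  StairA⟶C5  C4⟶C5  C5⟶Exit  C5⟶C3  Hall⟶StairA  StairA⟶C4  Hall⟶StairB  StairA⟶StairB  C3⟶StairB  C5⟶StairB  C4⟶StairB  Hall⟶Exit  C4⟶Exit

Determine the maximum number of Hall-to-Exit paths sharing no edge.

Assign every edge capacity 1; by Menger, the answer equals the max flow.
Path Hall→Exit (+1); total 1.
Path Hall→StairA→C4→Exit (+1); total 2.
No residual Hall→Exit path; max flow = 2.
Certifying cut of size 2: {Hall→Exit, Hall→StairA}.

2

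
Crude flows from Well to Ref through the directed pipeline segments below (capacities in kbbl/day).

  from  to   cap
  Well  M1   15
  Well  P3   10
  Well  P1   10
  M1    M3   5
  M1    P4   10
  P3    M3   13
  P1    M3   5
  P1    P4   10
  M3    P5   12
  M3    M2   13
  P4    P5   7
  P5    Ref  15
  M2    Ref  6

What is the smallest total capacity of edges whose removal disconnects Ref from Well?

21

Augment Well→M1→M3→P5→Ref: bottleneck 5, flow now 5.
Augment Well→M1→P4→P5→Ref: bottleneck 7, flow now 12.
Augment Well→P3→M3→P5→Ref: bottleneck 3, flow now 15.
Augment Well→P3→M3→M2→Ref: bottleneck 6, flow now 21.
No augmenting path remains; maximum flow = 21.
By max-flow min-cut, the minimum cut capacity equals the max flow.
In the residual graph, reachable from Well: {Well, M1, P3, P1, M3, P4, P5, M2}.
Min-cut edges: P5→Ref (15), M2→Ref (6); capacity 15 + 6 = 21.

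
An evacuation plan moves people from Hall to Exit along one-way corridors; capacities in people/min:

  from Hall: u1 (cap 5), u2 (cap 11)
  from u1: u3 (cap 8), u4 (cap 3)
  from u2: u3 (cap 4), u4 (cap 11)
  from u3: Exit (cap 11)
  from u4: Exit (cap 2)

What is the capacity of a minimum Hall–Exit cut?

Augment Hall→u1→u3→Exit: bottleneck 5, flow now 5.
Augment Hall→u2→u3→Exit: bottleneck 4, flow now 9.
Augment Hall→u2→u4→Exit: bottleneck 2, flow now 11.
No augmenting path remains; maximum flow = 11.
By max-flow min-cut, the minimum cut capacity equals the max flow.
In the residual graph, reachable from Hall: {Hall, u2, u4}.
Min-cut edges: Hall→u1 (5), u2→u3 (4), u4→Exit (2); capacity 5 + 4 + 2 = 11.

11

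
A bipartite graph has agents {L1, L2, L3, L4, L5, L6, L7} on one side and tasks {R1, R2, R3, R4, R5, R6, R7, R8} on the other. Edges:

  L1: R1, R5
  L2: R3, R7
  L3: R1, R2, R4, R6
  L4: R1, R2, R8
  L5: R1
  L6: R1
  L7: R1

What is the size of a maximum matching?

5

Unit-capacity flow: source→left, listed edges, right→sink; max matching = max flow.
Augmenting path L1→R1 (+1); matched 1.
Augmenting path L2→R3 (+1); matched 2.
Augmenting path L3→R2 (+1); matched 3.
Augmenting path L4→R8 (+1); matched 4.
Augmenting path L5→R1→L1→R5 (+1); matched 5.
No augmenting path remains; maximum matching = 5.
König certificate: {L1, L2, L3, L4, R1} is a vertex cover of size 5 (every listed pair touches it), so no matching can be larger.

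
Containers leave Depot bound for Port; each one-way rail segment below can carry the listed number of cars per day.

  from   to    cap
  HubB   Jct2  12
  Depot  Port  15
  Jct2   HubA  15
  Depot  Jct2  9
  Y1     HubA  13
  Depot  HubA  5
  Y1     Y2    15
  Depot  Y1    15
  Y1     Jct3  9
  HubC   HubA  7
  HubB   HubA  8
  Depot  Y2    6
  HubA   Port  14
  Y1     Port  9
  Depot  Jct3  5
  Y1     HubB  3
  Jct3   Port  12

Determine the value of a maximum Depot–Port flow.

Augment Depot→Port: bottleneck 15, flow now 15.
Augment Depot→Y1→Port: bottleneck 9, flow now 24.
Augment Depot→Jct3→Port: bottleneck 5, flow now 29.
Augment Depot→HubA→Port: bottleneck 5, flow now 34.
Augment Depot→Y1→Jct3→Port: bottleneck 6, flow now 40.
Augment Depot→Jct2→HubA→Port: bottleneck 9, flow now 49.
No augmenting path remains; maximum flow = 49.
In the residual graph, reachable from Depot: {Depot, Y2}.
Min-cut edges: Depot→Y1 (15), Depot→Jct2 (9), Depot→Jct3 (5), Depot→HubA (5), Depot→Port (15); capacity 15 + 9 + 5 + 5 + 15 = 49.
This cut is saturated, so no flow can exceed 49.

49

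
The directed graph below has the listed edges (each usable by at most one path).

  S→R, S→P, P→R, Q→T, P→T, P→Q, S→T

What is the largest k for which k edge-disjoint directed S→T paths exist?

2

Assign every edge capacity 1; by Menger, the answer equals the max flow.
Path S→T (+1); total 1.
Path S→P→T (+1); total 2.
No residual S→T path; max flow = 2.
Certifying cut of size 2: {S→P, S→T}.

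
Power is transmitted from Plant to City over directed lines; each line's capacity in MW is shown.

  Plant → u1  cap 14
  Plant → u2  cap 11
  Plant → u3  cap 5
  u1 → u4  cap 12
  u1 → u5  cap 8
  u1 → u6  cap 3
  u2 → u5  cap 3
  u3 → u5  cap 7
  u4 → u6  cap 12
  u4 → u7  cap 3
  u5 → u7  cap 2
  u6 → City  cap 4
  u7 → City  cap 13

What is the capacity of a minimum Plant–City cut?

9

Augment Plant→u1→u6→City: bottleneck 3, flow now 3.
Augment Plant→u1→u4→u6→City: bottleneck 1, flow now 4.
Augment Plant→u1→u4→u7→City: bottleneck 3, flow now 7.
Augment Plant→u1→u5→u7→City: bottleneck 2, flow now 9.
No augmenting path remains; maximum flow = 9.
By max-flow min-cut, the minimum cut capacity equals the max flow.
In the residual graph, reachable from Plant: {Plant, u1, u2, u3, u4, u5, u6}.
Min-cut edges: u4→u7 (3), u5→u7 (2), u6→City (4); capacity 3 + 2 + 4 = 9.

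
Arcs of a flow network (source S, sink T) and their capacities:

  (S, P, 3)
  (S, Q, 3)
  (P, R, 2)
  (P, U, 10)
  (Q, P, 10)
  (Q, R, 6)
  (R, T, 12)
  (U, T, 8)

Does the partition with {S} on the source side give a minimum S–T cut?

Yes — it is a minimum cut (capacity 6).

Given cut capacity: 3 + 3 = 6.
Augment S→P→R→T: bottleneck 2, flow now 2.
Augment S→P→U→T: bottleneck 1, flow now 3.
Augment S→Q→R→T: bottleneck 3, flow now 6.
No augmenting path remains; maximum flow = 6.
Cut capacity 6 equals the max flow, so it is a minimum cut.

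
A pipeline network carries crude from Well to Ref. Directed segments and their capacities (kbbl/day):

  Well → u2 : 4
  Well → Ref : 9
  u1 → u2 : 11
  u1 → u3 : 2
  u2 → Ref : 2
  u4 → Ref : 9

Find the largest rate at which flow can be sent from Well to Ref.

11

Augment Well→Ref: bottleneck 9, flow now 9.
Augment Well→u2→Ref: bottleneck 2, flow now 11.
No augmenting path remains; maximum flow = 11.
In the residual graph, reachable from Well: {Well, u2}.
Min-cut edges: Well→Ref (9), u2→Ref (2); capacity 9 + 2 = 11.
This cut is saturated, so no flow can exceed 11.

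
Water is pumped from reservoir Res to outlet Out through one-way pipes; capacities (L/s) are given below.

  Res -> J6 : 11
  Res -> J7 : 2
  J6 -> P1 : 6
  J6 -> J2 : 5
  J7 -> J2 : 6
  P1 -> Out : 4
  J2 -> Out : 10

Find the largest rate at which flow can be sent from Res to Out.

Augment Res→J6→P1→Out: bottleneck 4, flow now 4.
Augment Res→J6→J2→Out: bottleneck 5, flow now 9.
Augment Res→J7→J2→Out: bottleneck 2, flow now 11.
No augmenting path remains; maximum flow = 11.
In the residual graph, reachable from Res: {Res, J6, P1}.
Min-cut edges: Res→J7 (2), J6→J2 (5), P1→Out (4); capacity 2 + 5 + 4 = 11.
This cut is saturated, so no flow can exceed 11.

11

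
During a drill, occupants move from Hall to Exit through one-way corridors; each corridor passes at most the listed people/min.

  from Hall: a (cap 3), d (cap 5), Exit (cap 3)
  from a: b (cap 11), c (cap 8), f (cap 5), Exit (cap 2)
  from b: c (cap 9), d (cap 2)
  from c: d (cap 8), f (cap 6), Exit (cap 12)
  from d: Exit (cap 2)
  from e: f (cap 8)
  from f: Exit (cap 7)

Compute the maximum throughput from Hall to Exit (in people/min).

Augment Hall→Exit: bottleneck 3, flow now 3.
Augment Hall→a→Exit: bottleneck 2, flow now 5.
Augment Hall→d→Exit: bottleneck 2, flow now 7.
Augment Hall→a→c→Exit: bottleneck 1, flow now 8.
No augmenting path remains; maximum flow = 8.
In the residual graph, reachable from Hall: {Hall, d}.
Min-cut edges: Hall→a (3), Hall→Exit (3), d→Exit (2); capacity 3 + 3 + 2 = 8.
This cut is saturated, so no flow can exceed 8.

8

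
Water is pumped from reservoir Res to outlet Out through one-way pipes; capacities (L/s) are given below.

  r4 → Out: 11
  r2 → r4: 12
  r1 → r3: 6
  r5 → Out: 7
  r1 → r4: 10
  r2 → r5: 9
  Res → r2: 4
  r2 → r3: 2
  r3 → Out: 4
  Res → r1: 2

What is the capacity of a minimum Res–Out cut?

6

Augment Res→r1→r3→Out: bottleneck 2, flow now 2.
Augment Res→r2→r3→Out: bottleneck 2, flow now 4.
Augment Res→r2→r4→Out: bottleneck 2, flow now 6.
No augmenting path remains; maximum flow = 6.
By max-flow min-cut, the minimum cut capacity equals the max flow.
In the residual graph, reachable from Res: {Res}.
Min-cut edges: Res→r1 (2), Res→r2 (4); capacity 2 + 4 = 6.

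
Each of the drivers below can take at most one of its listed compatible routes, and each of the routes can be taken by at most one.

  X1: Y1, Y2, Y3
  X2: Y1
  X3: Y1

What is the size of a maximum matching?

2

Unit-capacity flow: source→left, listed edges, right→sink; max matching = max flow.
Augmenting path X1→Y1 (+1); matched 1.
Augmenting path X2→Y1→X1→Y2 (+1); matched 2.
No augmenting path remains; maximum matching = 2.
König certificate: {X1, Y1} is a vertex cover of size 2 (every listed pair touches it), so no matching can be larger.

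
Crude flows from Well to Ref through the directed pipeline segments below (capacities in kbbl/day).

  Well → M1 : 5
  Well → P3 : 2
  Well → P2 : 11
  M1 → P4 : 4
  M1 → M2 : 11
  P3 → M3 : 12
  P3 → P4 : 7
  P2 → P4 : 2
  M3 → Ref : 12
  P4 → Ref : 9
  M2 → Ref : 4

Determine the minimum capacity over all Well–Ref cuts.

9

Augment Well→M1→P4→Ref: bottleneck 4, flow now 4.
Augment Well→M1→M2→Ref: bottleneck 1, flow now 5.
Augment Well→P3→M3→Ref: bottleneck 2, flow now 7.
Augment Well→P2→P4→Ref: bottleneck 2, flow now 9.
No augmenting path remains; maximum flow = 9.
By max-flow min-cut, the minimum cut capacity equals the max flow.
In the residual graph, reachable from Well: {Well, P2}.
Min-cut edges: Well→M1 (5), Well→P3 (2), P2→P4 (2); capacity 5 + 2 + 2 = 9.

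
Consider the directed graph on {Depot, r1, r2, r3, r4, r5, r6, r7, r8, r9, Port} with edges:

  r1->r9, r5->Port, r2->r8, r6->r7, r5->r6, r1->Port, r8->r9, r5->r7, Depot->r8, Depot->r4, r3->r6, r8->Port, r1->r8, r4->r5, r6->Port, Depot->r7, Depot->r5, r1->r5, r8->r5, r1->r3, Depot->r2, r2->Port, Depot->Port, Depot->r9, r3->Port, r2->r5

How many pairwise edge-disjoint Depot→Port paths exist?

Assign every edge capacity 1; by Menger, the answer equals the max flow.
Path Depot→Port (+1); total 1.
Path Depot→r2→Port (+1); total 2.
Path Depot→r5→Port (+1); total 3.
Path Depot→r8→Port (+1); total 4.
Path Depot→r4→r5→r6→Port (+1); total 5.
No residual Depot→Port path; max flow = 5.
Certifying cut of size 5: {Depot→Port, Depot→r2, Depot→r4, Depot→r5, Depot→r8}.

5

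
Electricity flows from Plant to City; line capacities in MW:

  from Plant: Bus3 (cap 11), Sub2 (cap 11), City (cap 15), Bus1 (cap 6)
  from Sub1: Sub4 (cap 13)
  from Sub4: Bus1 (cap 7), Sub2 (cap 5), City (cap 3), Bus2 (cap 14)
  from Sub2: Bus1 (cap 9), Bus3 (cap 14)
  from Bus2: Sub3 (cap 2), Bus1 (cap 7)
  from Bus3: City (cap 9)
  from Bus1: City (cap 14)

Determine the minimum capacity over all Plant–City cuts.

Augment Plant→City: bottleneck 15, flow now 15.
Augment Plant→Bus3→City: bottleneck 9, flow now 24.
Augment Plant→Bus1→City: bottleneck 6, flow now 30.
Augment Plant→Sub2→Bus1→City: bottleneck 8, flow now 38.
No augmenting path remains; maximum flow = 38.
By max-flow min-cut, the minimum cut capacity equals the max flow.
In the residual graph, reachable from Plant: {Plant, Sub2, Bus3, Bus1}.
Min-cut edges: Plant→City (15), Bus3→City (9), Bus1→City (14); capacity 15 + 9 + 14 = 38.

38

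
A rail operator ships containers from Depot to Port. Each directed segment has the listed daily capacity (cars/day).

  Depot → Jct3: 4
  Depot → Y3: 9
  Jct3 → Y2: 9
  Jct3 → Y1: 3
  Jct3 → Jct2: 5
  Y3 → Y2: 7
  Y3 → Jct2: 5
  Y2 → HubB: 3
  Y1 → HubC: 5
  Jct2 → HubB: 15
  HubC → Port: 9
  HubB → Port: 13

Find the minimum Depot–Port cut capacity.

Augment Depot→Jct3→Y2→HubB→Port: bottleneck 3, flow now 3.
Augment Depot→Jct3→Y1→HubC→Port: bottleneck 1, flow now 4.
Augment Depot→Y3→Jct2→HubB→Port: bottleneck 5, flow now 9.
Augment Depot→Y3→Y2→Jct3→Y1→HubC→Port: bottleneck 2, flow now 11. (uses reverse residual edge)
Augment Depot→Y3→Y2→Jct3→Jct2→HubB→Port: bottleneck 1, flow now 12. (uses reverse residual edge)
No augmenting path remains; maximum flow = 12.
By max-flow min-cut, the minimum cut capacity equals the max flow.
In the residual graph, reachable from Depot: {Depot, Y3, Y2}.
Min-cut edges: Depot→Jct3 (4), Y3→Jct2 (5), Y2→HubB (3); capacity 4 + 5 + 3 = 12.

12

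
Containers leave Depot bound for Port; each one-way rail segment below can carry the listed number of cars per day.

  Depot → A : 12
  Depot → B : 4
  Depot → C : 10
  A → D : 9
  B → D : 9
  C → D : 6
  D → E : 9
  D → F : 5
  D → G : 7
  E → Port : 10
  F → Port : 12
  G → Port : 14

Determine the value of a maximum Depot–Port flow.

19

Augment Depot→A→D→E→Port: bottleneck 9, flow now 9.
Augment Depot→B→D→F→Port: bottleneck 4, flow now 13.
Augment Depot→C→D→F→Port: bottleneck 1, flow now 14.
Augment Depot→C→D→G→Port: bottleneck 5, flow now 19.
No augmenting path remains; maximum flow = 19.
In the residual graph, reachable from Depot: {Depot, A, C}.
Min-cut edges: Depot→B (4), A→D (9), C→D (6); capacity 4 + 9 + 6 = 19.
This cut is saturated, so no flow can exceed 19.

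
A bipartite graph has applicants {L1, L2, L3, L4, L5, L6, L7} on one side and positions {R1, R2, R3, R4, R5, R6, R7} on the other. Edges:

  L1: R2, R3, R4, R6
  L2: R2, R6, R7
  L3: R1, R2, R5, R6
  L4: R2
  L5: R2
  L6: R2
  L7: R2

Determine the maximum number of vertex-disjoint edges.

4

Unit-capacity flow: source→left, listed edges, right→sink; max matching = max flow.
Augmenting path L1→R2 (+1); matched 1.
Augmenting path L2→R6 (+1); matched 2.
Augmenting path L3→R1 (+1); matched 3.
Augmenting path L4→R2→L1→R3 (+1); matched 4.
No augmenting path remains; maximum matching = 4.
König certificate: {L1, L2, L3, R2} is a vertex cover of size 4 (every listed pair touches it), so no matching can be larger.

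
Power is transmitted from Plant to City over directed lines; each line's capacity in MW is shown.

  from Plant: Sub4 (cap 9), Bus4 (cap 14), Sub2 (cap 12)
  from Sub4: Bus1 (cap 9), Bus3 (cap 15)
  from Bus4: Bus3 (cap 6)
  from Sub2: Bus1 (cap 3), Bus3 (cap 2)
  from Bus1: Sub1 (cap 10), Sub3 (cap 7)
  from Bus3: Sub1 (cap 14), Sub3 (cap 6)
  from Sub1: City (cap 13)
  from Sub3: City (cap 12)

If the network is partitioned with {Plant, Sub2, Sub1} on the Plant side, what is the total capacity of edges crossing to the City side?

Edges leaving {Plant, Sub2, Sub1}: Plant→Sub4 (9), Plant→Bus4 (14), Sub2→Bus1 (3), Sub2→Bus3 (2), Sub1→City (13).
Cut capacity = 9 + 14 + 3 + 2 + 13 = 41.

41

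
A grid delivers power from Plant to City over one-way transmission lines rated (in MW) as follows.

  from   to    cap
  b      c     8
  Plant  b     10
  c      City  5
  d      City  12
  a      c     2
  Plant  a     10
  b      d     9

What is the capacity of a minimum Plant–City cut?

12

Augment Plant→a→c→City: bottleneck 2, flow now 2.
Augment Plant→b→c→City: bottleneck 3, flow now 5.
Augment Plant→b→d→City: bottleneck 7, flow now 12.
No augmenting path remains; maximum flow = 12.
By max-flow min-cut, the minimum cut capacity equals the max flow.
In the residual graph, reachable from Plant: {Plant, a}.
Min-cut edges: Plant→b (10), a→c (2); capacity 10 + 2 = 12.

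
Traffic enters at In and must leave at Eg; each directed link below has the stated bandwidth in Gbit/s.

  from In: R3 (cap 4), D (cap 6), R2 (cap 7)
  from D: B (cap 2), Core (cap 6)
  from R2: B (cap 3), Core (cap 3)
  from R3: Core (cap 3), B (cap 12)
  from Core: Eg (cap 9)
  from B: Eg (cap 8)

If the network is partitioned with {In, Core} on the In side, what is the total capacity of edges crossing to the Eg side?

26

Edges leaving {In, Core}: In→D (6), In→R2 (7), In→R3 (4), Core→Eg (9).
Cut capacity = 6 + 7 + 4 + 9 = 26.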